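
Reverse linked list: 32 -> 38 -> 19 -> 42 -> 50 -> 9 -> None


Step 1: curr=32, set curr.next=prev(None) | reversed so far: 32
Step 2: curr=38, set curr.next=prev(32) | reversed so far: 38 -> 32
Step 3: curr=19, set curr.next=prev(38) | reversed so far: 19 -> 38 -> 32
Step 4: curr=42, set curr.next=prev(19) | reversed so far: 42 -> 19 -> 38 -> 32
Step 5: curr=50, set curr.next=prev(42) | reversed so far: 50 -> 42 -> 19 -> 38 -> 32
Step 6: curr=9, set curr.next=prev(50) | reversed so far: 9 -> 50 -> 42 -> 19 -> 38 -> 32

9 -> 50 -> 42 -> 19 -> 38 -> 32 -> None


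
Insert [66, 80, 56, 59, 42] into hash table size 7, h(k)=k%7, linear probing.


Insert 66: h=3 -> slot 3
Insert 80: h=3, 1 probes -> slot 4
Insert 56: h=0 -> slot 0
Insert 59: h=3, 2 probes -> slot 5
Insert 42: h=0, 1 probes -> slot 1

Table: [56, 42, None, 66, 80, 59, None]


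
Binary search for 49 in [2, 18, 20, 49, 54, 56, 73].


Step 1: lo=0, hi=6, mid=3, val=49

Found at index 3


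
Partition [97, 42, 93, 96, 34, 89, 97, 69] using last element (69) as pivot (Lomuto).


Pivot: 69
  42 <= 69: swap -> [42, 97, 93, 96, 34, 89, 97, 69]
  34 <= 69: swap -> [42, 34, 93, 96, 97, 89, 97, 69]
Place pivot at 2: [42, 34, 69, 96, 97, 89, 97, 93]

Partitioned: [42, 34, 69, 96, 97, 89, 97, 93]


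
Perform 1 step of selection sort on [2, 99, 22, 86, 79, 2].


Initial: [2, 99, 22, 86, 79, 2]
Step 1: min=2 at 0
  Swap: [2, 99, 22, 86, 79, 2]

After 1 step: [2, 99, 22, 86, 79, 2]


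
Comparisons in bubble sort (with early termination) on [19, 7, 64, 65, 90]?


Algorithm: bubble sort (with early termination)
Input: [19, 7, 64, 65, 90]
Sorted: [7, 19, 64, 65, 90]

7


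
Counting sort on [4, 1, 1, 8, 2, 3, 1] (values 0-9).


Input: [4, 1, 1, 8, 2, 3, 1]
Counts: [0, 3, 1, 1, 1, 0, 0, 0, 1, 0]

Sorted: [1, 1, 1, 2, 3, 4, 8]


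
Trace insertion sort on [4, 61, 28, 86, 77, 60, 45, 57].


Initial: [4, 61, 28, 86, 77, 60, 45, 57]
Insert 61: [4, 61, 28, 86, 77, 60, 45, 57]
Insert 28: [4, 28, 61, 86, 77, 60, 45, 57]
Insert 86: [4, 28, 61, 86, 77, 60, 45, 57]
Insert 77: [4, 28, 61, 77, 86, 60, 45, 57]
Insert 60: [4, 28, 60, 61, 77, 86, 45, 57]
Insert 45: [4, 28, 45, 60, 61, 77, 86, 57]
Insert 57: [4, 28, 45, 57, 60, 61, 77, 86]

Sorted: [4, 28, 45, 57, 60, 61, 77, 86]


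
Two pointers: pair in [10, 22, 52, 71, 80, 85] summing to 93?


lo=0(10)+hi=5(85)=95
lo=0(10)+hi=4(80)=90
lo=1(22)+hi=4(80)=102
lo=1(22)+hi=3(71)=93

Yes: 22+71=93


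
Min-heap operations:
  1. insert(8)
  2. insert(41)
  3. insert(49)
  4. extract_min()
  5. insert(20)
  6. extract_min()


insert(8) -> [8]
insert(41) -> [8, 41]
insert(49) -> [8, 41, 49]
extract_min()->8, [41, 49]
insert(20) -> [20, 49, 41]
extract_min()->20, [41, 49]

Final heap: [41, 49]


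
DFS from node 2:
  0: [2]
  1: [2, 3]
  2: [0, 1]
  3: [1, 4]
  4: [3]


Visit 2, push [1, 0]
Visit 0, push []
Visit 1, push [3]
Visit 3, push [4]
Visit 4, push []

DFS order: [2, 0, 1, 3, 4]


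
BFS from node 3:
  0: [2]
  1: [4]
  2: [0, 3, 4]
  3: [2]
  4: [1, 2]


Visit 3, enqueue [2]
Visit 2, enqueue [0, 4]
Visit 0, enqueue []
Visit 4, enqueue [1]
Visit 1, enqueue []

BFS order: [3, 2, 0, 4, 1]


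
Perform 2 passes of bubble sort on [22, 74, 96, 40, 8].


Initial: [22, 74, 96, 40, 8]
Pass 1: [22, 74, 40, 8, 96] (2 swaps)
Pass 2: [22, 40, 8, 74, 96] (2 swaps)

After 2 passes: [22, 40, 8, 74, 96]


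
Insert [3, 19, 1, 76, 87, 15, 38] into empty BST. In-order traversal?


Insert 3: root
Insert 19: R from 3
Insert 1: L from 3
Insert 76: R from 3 -> R from 19
Insert 87: R from 3 -> R from 19 -> R from 76
Insert 15: R from 3 -> L from 19
Insert 38: R from 3 -> R from 19 -> L from 76

In-order: [1, 3, 15, 19, 38, 76, 87]


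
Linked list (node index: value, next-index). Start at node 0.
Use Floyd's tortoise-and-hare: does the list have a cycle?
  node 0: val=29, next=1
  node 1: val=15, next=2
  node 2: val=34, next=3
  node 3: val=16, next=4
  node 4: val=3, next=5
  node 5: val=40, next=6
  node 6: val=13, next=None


Floyd's tortoise (slow, +1) and hare (fast, +2):
  init: slow=0, fast=0
  step 1: slow=1, fast=2
  step 2: slow=2, fast=4
  step 3: slow=3, fast=6
  step 4: fast -> None, no cycle

Cycle: no


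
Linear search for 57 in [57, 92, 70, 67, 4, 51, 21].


i=0: 57==57 found!

Found at 0, 1 comps


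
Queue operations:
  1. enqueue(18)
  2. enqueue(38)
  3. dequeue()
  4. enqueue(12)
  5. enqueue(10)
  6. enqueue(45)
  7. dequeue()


enqueue(18) -> [18]
enqueue(38) -> [18, 38]
dequeue()->18, [38]
enqueue(12) -> [38, 12]
enqueue(10) -> [38, 12, 10]
enqueue(45) -> [38, 12, 10, 45]
dequeue()->38, [12, 10, 45]

Final queue: [12, 10, 45]


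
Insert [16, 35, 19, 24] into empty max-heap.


Insert 16: [16]
Insert 35: [35, 16]
Insert 19: [35, 16, 19]
Insert 24: [35, 24, 19, 16]

Final heap: [35, 24, 19, 16]


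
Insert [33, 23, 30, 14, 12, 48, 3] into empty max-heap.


Insert 33: [33]
Insert 23: [33, 23]
Insert 30: [33, 23, 30]
Insert 14: [33, 23, 30, 14]
Insert 12: [33, 23, 30, 14, 12]
Insert 48: [48, 23, 33, 14, 12, 30]
Insert 3: [48, 23, 33, 14, 12, 30, 3]

Final heap: [48, 23, 33, 14, 12, 30, 3]


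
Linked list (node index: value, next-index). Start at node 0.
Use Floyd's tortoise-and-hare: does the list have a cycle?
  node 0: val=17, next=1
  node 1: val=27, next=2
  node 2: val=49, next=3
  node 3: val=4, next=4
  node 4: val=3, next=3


Floyd's tortoise (slow, +1) and hare (fast, +2):
  init: slow=0, fast=0
  step 1: slow=1, fast=2
  step 2: slow=2, fast=4
  step 3: slow=3, fast=4
  step 4: slow=4, fast=4
  slow == fast at node 4: cycle detected

Cycle: yes


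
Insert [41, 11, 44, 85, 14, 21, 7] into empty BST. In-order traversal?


Insert 41: root
Insert 11: L from 41
Insert 44: R from 41
Insert 85: R from 41 -> R from 44
Insert 14: L from 41 -> R from 11
Insert 21: L from 41 -> R from 11 -> R from 14
Insert 7: L from 41 -> L from 11

In-order: [7, 11, 14, 21, 41, 44, 85]


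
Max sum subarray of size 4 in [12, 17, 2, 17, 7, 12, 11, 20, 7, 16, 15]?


[0:4]: 48
[1:5]: 43
[2:6]: 38
[3:7]: 47
[4:8]: 50
[5:9]: 50
[6:10]: 54
[7:11]: 58

Max: 58 at [7:11]


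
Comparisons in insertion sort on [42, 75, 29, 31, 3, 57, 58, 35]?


Algorithm: insertion sort
Input: [42, 75, 29, 31, 3, 57, 58, 35]
Sorted: [3, 29, 31, 35, 42, 57, 58, 75]

19


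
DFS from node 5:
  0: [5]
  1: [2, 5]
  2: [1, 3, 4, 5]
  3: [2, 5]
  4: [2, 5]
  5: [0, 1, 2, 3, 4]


Visit 5, push [4, 3, 2, 1, 0]
Visit 0, push []
Visit 1, push [2]
Visit 2, push [4, 3]
Visit 3, push []
Visit 4, push []

DFS order: [5, 0, 1, 2, 3, 4]


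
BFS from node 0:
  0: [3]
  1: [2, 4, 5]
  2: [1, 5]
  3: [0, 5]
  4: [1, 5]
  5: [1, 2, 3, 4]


Visit 0, enqueue [3]
Visit 3, enqueue [5]
Visit 5, enqueue [1, 2, 4]
Visit 1, enqueue []
Visit 2, enqueue []
Visit 4, enqueue []

BFS order: [0, 3, 5, 1, 2, 4]


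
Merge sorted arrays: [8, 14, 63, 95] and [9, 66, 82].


Take 8 from A
Take 9 from B
Take 14 from A
Take 63 from A
Take 66 from B
Take 82 from B

Merged: [8, 9, 14, 63, 66, 82, 95]


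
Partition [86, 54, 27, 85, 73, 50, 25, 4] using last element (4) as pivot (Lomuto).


Pivot: 4
Place pivot at 0: [4, 54, 27, 85, 73, 50, 25, 86]

Partitioned: [4, 54, 27, 85, 73, 50, 25, 86]


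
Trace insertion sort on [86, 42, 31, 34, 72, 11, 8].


Initial: [86, 42, 31, 34, 72, 11, 8]
Insert 42: [42, 86, 31, 34, 72, 11, 8]
Insert 31: [31, 42, 86, 34, 72, 11, 8]
Insert 34: [31, 34, 42, 86, 72, 11, 8]
Insert 72: [31, 34, 42, 72, 86, 11, 8]
Insert 11: [11, 31, 34, 42, 72, 86, 8]
Insert 8: [8, 11, 31, 34, 42, 72, 86]

Sorted: [8, 11, 31, 34, 42, 72, 86]


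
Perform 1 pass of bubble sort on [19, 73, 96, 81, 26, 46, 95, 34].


Initial: [19, 73, 96, 81, 26, 46, 95, 34]
Pass 1: [19, 73, 81, 26, 46, 95, 34, 96] (5 swaps)

After 1 pass: [19, 73, 81, 26, 46, 95, 34, 96]


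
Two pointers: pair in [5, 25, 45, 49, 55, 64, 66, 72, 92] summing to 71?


lo=0(5)+hi=8(92)=97
lo=0(5)+hi=7(72)=77
lo=0(5)+hi=6(66)=71

Yes: 5+66=71


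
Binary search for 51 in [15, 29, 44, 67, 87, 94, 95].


Step 1: lo=0, hi=6, mid=3, val=67
Step 2: lo=0, hi=2, mid=1, val=29
Step 3: lo=2, hi=2, mid=2, val=44

Not found


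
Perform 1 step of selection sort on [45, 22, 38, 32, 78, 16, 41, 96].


Initial: [45, 22, 38, 32, 78, 16, 41, 96]
Step 1: min=16 at 5
  Swap: [16, 22, 38, 32, 78, 45, 41, 96]

After 1 step: [16, 22, 38, 32, 78, 45, 41, 96]


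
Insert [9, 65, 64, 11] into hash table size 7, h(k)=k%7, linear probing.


Insert 9: h=2 -> slot 2
Insert 65: h=2, 1 probes -> slot 3
Insert 64: h=1 -> slot 1
Insert 11: h=4 -> slot 4

Table: [None, 64, 9, 65, 11, None, None]


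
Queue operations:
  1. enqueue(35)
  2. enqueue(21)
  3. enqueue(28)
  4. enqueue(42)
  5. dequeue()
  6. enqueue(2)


enqueue(35) -> [35]
enqueue(21) -> [35, 21]
enqueue(28) -> [35, 21, 28]
enqueue(42) -> [35, 21, 28, 42]
dequeue()->35, [21, 28, 42]
enqueue(2) -> [21, 28, 42, 2]

Final queue: [21, 28, 42, 2]


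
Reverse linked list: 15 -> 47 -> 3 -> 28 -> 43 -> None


Step 1: curr=15, set curr.next=prev(None) | reversed so far: 15
Step 2: curr=47, set curr.next=prev(15) | reversed so far: 47 -> 15
Step 3: curr=3, set curr.next=prev(47) | reversed so far: 3 -> 47 -> 15
Step 4: curr=28, set curr.next=prev(3) | reversed so far: 28 -> 3 -> 47 -> 15
Step 5: curr=43, set curr.next=prev(28) | reversed so far: 43 -> 28 -> 3 -> 47 -> 15

43 -> 28 -> 3 -> 47 -> 15 -> None


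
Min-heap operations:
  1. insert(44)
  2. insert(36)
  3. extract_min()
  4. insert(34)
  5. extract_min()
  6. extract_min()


insert(44) -> [44]
insert(36) -> [36, 44]
extract_min()->36, [44]
insert(34) -> [34, 44]
extract_min()->34, [44]
extract_min()->44, []

Final heap: []


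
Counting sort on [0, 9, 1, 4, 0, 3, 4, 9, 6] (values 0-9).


Input: [0, 9, 1, 4, 0, 3, 4, 9, 6]
Counts: [2, 1, 0, 1, 2, 0, 1, 0, 0, 2]

Sorted: [0, 0, 1, 3, 4, 4, 6, 9, 9]


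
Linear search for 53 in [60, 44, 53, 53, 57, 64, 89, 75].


i=0: 60!=53
i=1: 44!=53
i=2: 53==53 found!

Found at 2, 3 comps


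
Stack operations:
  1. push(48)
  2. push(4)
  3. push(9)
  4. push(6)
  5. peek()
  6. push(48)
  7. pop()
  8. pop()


push(48) -> [48]
push(4) -> [48, 4]
push(9) -> [48, 4, 9]
push(6) -> [48, 4, 9, 6]
peek()->6
push(48) -> [48, 4, 9, 6, 48]
pop()->48, [48, 4, 9, 6]
pop()->6, [48, 4, 9]

Final stack: [48, 4, 9]


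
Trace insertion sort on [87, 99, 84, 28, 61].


Initial: [87, 99, 84, 28, 61]
Insert 99: [87, 99, 84, 28, 61]
Insert 84: [84, 87, 99, 28, 61]
Insert 28: [28, 84, 87, 99, 61]
Insert 61: [28, 61, 84, 87, 99]

Sorted: [28, 61, 84, 87, 99]


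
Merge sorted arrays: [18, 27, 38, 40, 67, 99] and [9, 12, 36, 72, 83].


Take 9 from B
Take 12 from B
Take 18 from A
Take 27 from A
Take 36 from B
Take 38 from A
Take 40 from A
Take 67 from A
Take 72 from B
Take 83 from B

Merged: [9, 12, 18, 27, 36, 38, 40, 67, 72, 83, 99]


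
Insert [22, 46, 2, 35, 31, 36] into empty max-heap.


Insert 22: [22]
Insert 46: [46, 22]
Insert 2: [46, 22, 2]
Insert 35: [46, 35, 2, 22]
Insert 31: [46, 35, 2, 22, 31]
Insert 36: [46, 35, 36, 22, 31, 2]

Final heap: [46, 35, 36, 22, 31, 2]


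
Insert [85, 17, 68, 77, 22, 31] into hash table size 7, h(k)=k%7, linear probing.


Insert 85: h=1 -> slot 1
Insert 17: h=3 -> slot 3
Insert 68: h=5 -> slot 5
Insert 77: h=0 -> slot 0
Insert 22: h=1, 1 probes -> slot 2
Insert 31: h=3, 1 probes -> slot 4

Table: [77, 85, 22, 17, 31, 68, None]


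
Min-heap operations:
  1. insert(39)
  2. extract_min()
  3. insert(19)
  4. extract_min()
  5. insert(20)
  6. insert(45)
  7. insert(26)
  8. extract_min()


insert(39) -> [39]
extract_min()->39, []
insert(19) -> [19]
extract_min()->19, []
insert(20) -> [20]
insert(45) -> [20, 45]
insert(26) -> [20, 45, 26]
extract_min()->20, [26, 45]

Final heap: [26, 45]


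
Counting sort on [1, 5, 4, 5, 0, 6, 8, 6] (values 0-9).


Input: [1, 5, 4, 5, 0, 6, 8, 6]
Counts: [1, 1, 0, 0, 1, 2, 2, 0, 1, 0]

Sorted: [0, 1, 4, 5, 5, 6, 6, 8]


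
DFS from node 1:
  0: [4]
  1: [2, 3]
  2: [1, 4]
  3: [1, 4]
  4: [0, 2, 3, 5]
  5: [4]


Visit 1, push [3, 2]
Visit 2, push [4]
Visit 4, push [5, 3, 0]
Visit 0, push []
Visit 3, push []
Visit 5, push []

DFS order: [1, 2, 4, 0, 3, 5]


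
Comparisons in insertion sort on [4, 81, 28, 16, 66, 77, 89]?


Algorithm: insertion sort
Input: [4, 81, 28, 16, 66, 77, 89]
Sorted: [4, 16, 28, 66, 77, 81, 89]

11


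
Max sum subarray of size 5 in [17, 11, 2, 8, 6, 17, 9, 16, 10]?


[0:5]: 44
[1:6]: 44
[2:7]: 42
[3:8]: 56
[4:9]: 58

Max: 58 at [4:9]


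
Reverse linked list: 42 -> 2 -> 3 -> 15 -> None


Step 1: curr=42, set curr.next=prev(None) | reversed so far: 42
Step 2: curr=2, set curr.next=prev(42) | reversed so far: 2 -> 42
Step 3: curr=3, set curr.next=prev(2) | reversed so far: 3 -> 2 -> 42
Step 4: curr=15, set curr.next=prev(3) | reversed so far: 15 -> 3 -> 2 -> 42

15 -> 3 -> 2 -> 42 -> None


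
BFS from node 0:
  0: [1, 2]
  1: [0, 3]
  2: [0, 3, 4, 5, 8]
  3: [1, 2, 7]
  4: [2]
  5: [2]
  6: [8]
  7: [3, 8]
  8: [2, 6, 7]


Visit 0, enqueue [1, 2]
Visit 1, enqueue [3]
Visit 2, enqueue [4, 5, 8]
Visit 3, enqueue [7]
Visit 4, enqueue []
Visit 5, enqueue []
Visit 8, enqueue [6]
Visit 7, enqueue []
Visit 6, enqueue []

BFS order: [0, 1, 2, 3, 4, 5, 8, 7, 6]


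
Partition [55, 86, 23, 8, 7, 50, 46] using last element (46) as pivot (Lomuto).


Pivot: 46
  23 <= 46: swap -> [23, 86, 55, 8, 7, 50, 46]
  8 <= 46: swap -> [23, 8, 55, 86, 7, 50, 46]
  7 <= 46: swap -> [23, 8, 7, 86, 55, 50, 46]
Place pivot at 3: [23, 8, 7, 46, 55, 50, 86]

Partitioned: [23, 8, 7, 46, 55, 50, 86]


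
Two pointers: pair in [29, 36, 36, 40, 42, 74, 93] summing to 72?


lo=0(29)+hi=6(93)=122
lo=0(29)+hi=5(74)=103
lo=0(29)+hi=4(42)=71
lo=1(36)+hi=4(42)=78
lo=1(36)+hi=3(40)=76
lo=1(36)+hi=2(36)=72

Yes: 36+36=72


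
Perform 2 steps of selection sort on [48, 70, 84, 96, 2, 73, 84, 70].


Initial: [48, 70, 84, 96, 2, 73, 84, 70]
Step 1: min=2 at 4
  Swap: [2, 70, 84, 96, 48, 73, 84, 70]
Step 2: min=48 at 4
  Swap: [2, 48, 84, 96, 70, 73, 84, 70]

After 2 steps: [2, 48, 84, 96, 70, 73, 84, 70]


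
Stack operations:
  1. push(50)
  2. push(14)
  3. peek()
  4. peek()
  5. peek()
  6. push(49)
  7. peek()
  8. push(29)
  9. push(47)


push(50) -> [50]
push(14) -> [50, 14]
peek()->14
peek()->14
peek()->14
push(49) -> [50, 14, 49]
peek()->49
push(29) -> [50, 14, 49, 29]
push(47) -> [50, 14, 49, 29, 47]

Final stack: [50, 14, 49, 29, 47]


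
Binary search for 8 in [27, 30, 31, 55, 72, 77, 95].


Step 1: lo=0, hi=6, mid=3, val=55
Step 2: lo=0, hi=2, mid=1, val=30
Step 3: lo=0, hi=0, mid=0, val=27

Not found


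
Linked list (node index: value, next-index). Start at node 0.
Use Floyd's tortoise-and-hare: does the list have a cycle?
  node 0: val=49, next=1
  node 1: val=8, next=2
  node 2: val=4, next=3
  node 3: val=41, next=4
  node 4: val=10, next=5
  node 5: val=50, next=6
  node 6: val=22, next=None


Floyd's tortoise (slow, +1) and hare (fast, +2):
  init: slow=0, fast=0
  step 1: slow=1, fast=2
  step 2: slow=2, fast=4
  step 3: slow=3, fast=6
  step 4: fast -> None, no cycle

Cycle: no


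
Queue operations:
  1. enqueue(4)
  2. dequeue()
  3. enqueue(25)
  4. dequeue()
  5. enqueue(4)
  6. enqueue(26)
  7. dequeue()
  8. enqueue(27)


enqueue(4) -> [4]
dequeue()->4, []
enqueue(25) -> [25]
dequeue()->25, []
enqueue(4) -> [4]
enqueue(26) -> [4, 26]
dequeue()->4, [26]
enqueue(27) -> [26, 27]

Final queue: [26, 27]


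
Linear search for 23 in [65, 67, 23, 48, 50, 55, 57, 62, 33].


i=0: 65!=23
i=1: 67!=23
i=2: 23==23 found!

Found at 2, 3 comps


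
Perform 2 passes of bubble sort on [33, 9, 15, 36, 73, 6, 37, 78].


Initial: [33, 9, 15, 36, 73, 6, 37, 78]
Pass 1: [9, 15, 33, 36, 6, 37, 73, 78] (4 swaps)
Pass 2: [9, 15, 33, 6, 36, 37, 73, 78] (1 swaps)

After 2 passes: [9, 15, 33, 6, 36, 37, 73, 78]


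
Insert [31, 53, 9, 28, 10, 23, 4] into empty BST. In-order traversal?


Insert 31: root
Insert 53: R from 31
Insert 9: L from 31
Insert 28: L from 31 -> R from 9
Insert 10: L from 31 -> R from 9 -> L from 28
Insert 23: L from 31 -> R from 9 -> L from 28 -> R from 10
Insert 4: L from 31 -> L from 9

In-order: [4, 9, 10, 23, 28, 31, 53]


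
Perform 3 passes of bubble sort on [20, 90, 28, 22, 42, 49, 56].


Initial: [20, 90, 28, 22, 42, 49, 56]
Pass 1: [20, 28, 22, 42, 49, 56, 90] (5 swaps)
Pass 2: [20, 22, 28, 42, 49, 56, 90] (1 swaps)
Pass 3: [20, 22, 28, 42, 49, 56, 90] (0 swaps)

After 3 passes: [20, 22, 28, 42, 49, 56, 90]


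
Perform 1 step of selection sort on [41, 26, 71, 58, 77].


Initial: [41, 26, 71, 58, 77]
Step 1: min=26 at 1
  Swap: [26, 41, 71, 58, 77]

After 1 step: [26, 41, 71, 58, 77]


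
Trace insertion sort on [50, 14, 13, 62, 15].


Initial: [50, 14, 13, 62, 15]
Insert 14: [14, 50, 13, 62, 15]
Insert 13: [13, 14, 50, 62, 15]
Insert 62: [13, 14, 50, 62, 15]
Insert 15: [13, 14, 15, 50, 62]

Sorted: [13, 14, 15, 50, 62]


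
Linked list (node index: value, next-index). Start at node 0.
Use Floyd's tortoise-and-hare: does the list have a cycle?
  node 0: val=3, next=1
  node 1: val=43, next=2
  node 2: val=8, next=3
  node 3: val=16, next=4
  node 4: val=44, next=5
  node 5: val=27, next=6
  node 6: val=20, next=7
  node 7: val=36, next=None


Floyd's tortoise (slow, +1) and hare (fast, +2):
  init: slow=0, fast=0
  step 1: slow=1, fast=2
  step 2: slow=2, fast=4
  step 3: slow=3, fast=6
  step 4: fast 6->7->None, no cycle

Cycle: no


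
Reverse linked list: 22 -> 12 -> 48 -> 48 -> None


Step 1: curr=22, set curr.next=prev(None) | reversed so far: 22
Step 2: curr=12, set curr.next=prev(22) | reversed so far: 12 -> 22
Step 3: curr=48, set curr.next=prev(12) | reversed so far: 48 -> 12 -> 22
Step 4: curr=48, set curr.next=prev(48) | reversed so far: 48 -> 48 -> 12 -> 22

48 -> 48 -> 12 -> 22 -> None


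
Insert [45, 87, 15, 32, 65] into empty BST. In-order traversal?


Insert 45: root
Insert 87: R from 45
Insert 15: L from 45
Insert 32: L from 45 -> R from 15
Insert 65: R from 45 -> L from 87

In-order: [15, 32, 45, 65, 87]


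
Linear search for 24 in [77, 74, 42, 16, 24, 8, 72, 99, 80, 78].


i=0: 77!=24
i=1: 74!=24
i=2: 42!=24
i=3: 16!=24
i=4: 24==24 found!

Found at 4, 5 comps


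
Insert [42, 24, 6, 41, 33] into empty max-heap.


Insert 42: [42]
Insert 24: [42, 24]
Insert 6: [42, 24, 6]
Insert 41: [42, 41, 6, 24]
Insert 33: [42, 41, 6, 24, 33]

Final heap: [42, 41, 6, 24, 33]


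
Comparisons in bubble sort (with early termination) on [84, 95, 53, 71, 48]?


Algorithm: bubble sort (with early termination)
Input: [84, 95, 53, 71, 48]
Sorted: [48, 53, 71, 84, 95]

10


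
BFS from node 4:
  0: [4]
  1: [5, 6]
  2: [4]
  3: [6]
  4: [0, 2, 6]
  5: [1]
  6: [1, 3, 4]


Visit 4, enqueue [0, 2, 6]
Visit 0, enqueue []
Visit 2, enqueue []
Visit 6, enqueue [1, 3]
Visit 1, enqueue [5]
Visit 3, enqueue []
Visit 5, enqueue []

BFS order: [4, 0, 2, 6, 1, 3, 5]


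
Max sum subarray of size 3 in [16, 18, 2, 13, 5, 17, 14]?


[0:3]: 36
[1:4]: 33
[2:5]: 20
[3:6]: 35
[4:7]: 36

Max: 36 at [0:3]


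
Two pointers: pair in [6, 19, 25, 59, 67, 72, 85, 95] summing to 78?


lo=0(6)+hi=7(95)=101
lo=0(6)+hi=6(85)=91
lo=0(6)+hi=5(72)=78

Yes: 6+72=78


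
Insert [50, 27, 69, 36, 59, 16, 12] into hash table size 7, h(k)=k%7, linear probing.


Insert 50: h=1 -> slot 1
Insert 27: h=6 -> slot 6
Insert 69: h=6, 1 probes -> slot 0
Insert 36: h=1, 1 probes -> slot 2
Insert 59: h=3 -> slot 3
Insert 16: h=2, 2 probes -> slot 4
Insert 12: h=5 -> slot 5

Table: [69, 50, 36, 59, 16, 12, 27]


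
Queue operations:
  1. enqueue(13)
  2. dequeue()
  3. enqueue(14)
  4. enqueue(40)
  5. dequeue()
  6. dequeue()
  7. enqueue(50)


enqueue(13) -> [13]
dequeue()->13, []
enqueue(14) -> [14]
enqueue(40) -> [14, 40]
dequeue()->14, [40]
dequeue()->40, []
enqueue(50) -> [50]

Final queue: [50]


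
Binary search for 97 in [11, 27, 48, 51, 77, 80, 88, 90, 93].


Step 1: lo=0, hi=8, mid=4, val=77
Step 2: lo=5, hi=8, mid=6, val=88
Step 3: lo=7, hi=8, mid=7, val=90
Step 4: lo=8, hi=8, mid=8, val=93

Not found


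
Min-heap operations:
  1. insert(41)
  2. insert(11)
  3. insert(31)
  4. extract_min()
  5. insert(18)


insert(41) -> [41]
insert(11) -> [11, 41]
insert(31) -> [11, 41, 31]
extract_min()->11, [31, 41]
insert(18) -> [18, 41, 31]

Final heap: [18, 41, 31]


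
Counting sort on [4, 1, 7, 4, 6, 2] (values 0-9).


Input: [4, 1, 7, 4, 6, 2]
Counts: [0, 1, 1, 0, 2, 0, 1, 1, 0, 0]

Sorted: [1, 2, 4, 4, 6, 7]


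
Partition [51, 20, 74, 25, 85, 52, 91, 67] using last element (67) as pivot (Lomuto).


Pivot: 67
  51 <= 67: advance i (no swap)
  20 <= 67: advance i (no swap)
  25 <= 67: swap -> [51, 20, 25, 74, 85, 52, 91, 67]
  52 <= 67: swap -> [51, 20, 25, 52, 85, 74, 91, 67]
Place pivot at 4: [51, 20, 25, 52, 67, 74, 91, 85]

Partitioned: [51, 20, 25, 52, 67, 74, 91, 85]


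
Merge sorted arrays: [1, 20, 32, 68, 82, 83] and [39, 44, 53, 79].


Take 1 from A
Take 20 from A
Take 32 from A
Take 39 from B
Take 44 from B
Take 53 from B
Take 68 from A
Take 79 from B

Merged: [1, 20, 32, 39, 44, 53, 68, 79, 82, 83]


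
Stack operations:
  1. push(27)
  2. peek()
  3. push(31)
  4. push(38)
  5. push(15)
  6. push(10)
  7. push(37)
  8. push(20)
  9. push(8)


push(27) -> [27]
peek()->27
push(31) -> [27, 31]
push(38) -> [27, 31, 38]
push(15) -> [27, 31, 38, 15]
push(10) -> [27, 31, 38, 15, 10]
push(37) -> [27, 31, 38, 15, 10, 37]
push(20) -> [27, 31, 38, 15, 10, 37, 20]
push(8) -> [27, 31, 38, 15, 10, 37, 20, 8]

Final stack: [27, 31, 38, 15, 10, 37, 20, 8]


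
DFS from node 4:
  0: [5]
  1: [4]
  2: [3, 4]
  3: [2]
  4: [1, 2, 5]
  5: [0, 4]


Visit 4, push [5, 2, 1]
Visit 1, push []
Visit 2, push [3]
Visit 3, push []
Visit 5, push [0]
Visit 0, push []

DFS order: [4, 1, 2, 3, 5, 0]


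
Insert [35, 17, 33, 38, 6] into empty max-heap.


Insert 35: [35]
Insert 17: [35, 17]
Insert 33: [35, 17, 33]
Insert 38: [38, 35, 33, 17]
Insert 6: [38, 35, 33, 17, 6]

Final heap: [38, 35, 33, 17, 6]


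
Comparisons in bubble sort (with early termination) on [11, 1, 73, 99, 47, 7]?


Algorithm: bubble sort (with early termination)
Input: [11, 1, 73, 99, 47, 7]
Sorted: [1, 7, 11, 47, 73, 99]

15


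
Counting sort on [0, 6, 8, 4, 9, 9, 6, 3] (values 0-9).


Input: [0, 6, 8, 4, 9, 9, 6, 3]
Counts: [1, 0, 0, 1, 1, 0, 2, 0, 1, 2]

Sorted: [0, 3, 4, 6, 6, 8, 9, 9]


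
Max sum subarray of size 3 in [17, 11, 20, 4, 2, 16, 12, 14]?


[0:3]: 48
[1:4]: 35
[2:5]: 26
[3:6]: 22
[4:7]: 30
[5:8]: 42

Max: 48 at [0:3]


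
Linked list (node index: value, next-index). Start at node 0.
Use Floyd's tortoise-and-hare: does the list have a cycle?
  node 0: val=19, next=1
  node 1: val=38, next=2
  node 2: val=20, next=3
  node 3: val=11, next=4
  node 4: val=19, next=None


Floyd's tortoise (slow, +1) and hare (fast, +2):
  init: slow=0, fast=0
  step 1: slow=1, fast=2
  step 2: slow=2, fast=4
  step 3: fast -> None, no cycle

Cycle: no


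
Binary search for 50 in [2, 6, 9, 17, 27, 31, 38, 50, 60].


Step 1: lo=0, hi=8, mid=4, val=27
Step 2: lo=5, hi=8, mid=6, val=38
Step 3: lo=7, hi=8, mid=7, val=50

Found at index 7


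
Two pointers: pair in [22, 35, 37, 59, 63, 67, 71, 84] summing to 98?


lo=0(22)+hi=7(84)=106
lo=0(22)+hi=6(71)=93
lo=1(35)+hi=6(71)=106
lo=1(35)+hi=5(67)=102
lo=1(35)+hi=4(63)=98

Yes: 35+63=98


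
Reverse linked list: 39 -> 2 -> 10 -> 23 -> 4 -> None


Step 1: curr=39, set curr.next=prev(None) | reversed so far: 39
Step 2: curr=2, set curr.next=prev(39) | reversed so far: 2 -> 39
Step 3: curr=10, set curr.next=prev(2) | reversed so far: 10 -> 2 -> 39
Step 4: curr=23, set curr.next=prev(10) | reversed so far: 23 -> 10 -> 2 -> 39
Step 5: curr=4, set curr.next=prev(23) | reversed so far: 4 -> 23 -> 10 -> 2 -> 39

4 -> 23 -> 10 -> 2 -> 39 -> None


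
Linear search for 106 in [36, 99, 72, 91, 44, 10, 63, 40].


i=0: 36!=106
i=1: 99!=106
i=2: 72!=106
i=3: 91!=106
i=4: 44!=106
i=5: 10!=106
i=6: 63!=106
i=7: 40!=106

Not found, 8 comps


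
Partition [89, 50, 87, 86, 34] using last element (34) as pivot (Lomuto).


Pivot: 34
Place pivot at 0: [34, 50, 87, 86, 89]

Partitioned: [34, 50, 87, 86, 89]


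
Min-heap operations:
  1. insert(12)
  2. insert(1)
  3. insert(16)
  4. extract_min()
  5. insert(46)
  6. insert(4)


insert(12) -> [12]
insert(1) -> [1, 12]
insert(16) -> [1, 12, 16]
extract_min()->1, [12, 16]
insert(46) -> [12, 16, 46]
insert(4) -> [4, 12, 46, 16]

Final heap: [4, 12, 46, 16]


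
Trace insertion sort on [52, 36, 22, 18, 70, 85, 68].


Initial: [52, 36, 22, 18, 70, 85, 68]
Insert 36: [36, 52, 22, 18, 70, 85, 68]
Insert 22: [22, 36, 52, 18, 70, 85, 68]
Insert 18: [18, 22, 36, 52, 70, 85, 68]
Insert 70: [18, 22, 36, 52, 70, 85, 68]
Insert 85: [18, 22, 36, 52, 70, 85, 68]
Insert 68: [18, 22, 36, 52, 68, 70, 85]

Sorted: [18, 22, 36, 52, 68, 70, 85]


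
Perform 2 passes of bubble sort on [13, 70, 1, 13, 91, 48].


Initial: [13, 70, 1, 13, 91, 48]
Pass 1: [13, 1, 13, 70, 48, 91] (3 swaps)
Pass 2: [1, 13, 13, 48, 70, 91] (2 swaps)

After 2 passes: [1, 13, 13, 48, 70, 91]


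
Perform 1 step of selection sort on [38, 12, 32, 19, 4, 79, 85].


Initial: [38, 12, 32, 19, 4, 79, 85]
Step 1: min=4 at 4
  Swap: [4, 12, 32, 19, 38, 79, 85]

After 1 step: [4, 12, 32, 19, 38, 79, 85]


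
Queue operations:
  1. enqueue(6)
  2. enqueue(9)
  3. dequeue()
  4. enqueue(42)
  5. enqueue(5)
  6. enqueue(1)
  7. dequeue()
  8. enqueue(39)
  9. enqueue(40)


enqueue(6) -> [6]
enqueue(9) -> [6, 9]
dequeue()->6, [9]
enqueue(42) -> [9, 42]
enqueue(5) -> [9, 42, 5]
enqueue(1) -> [9, 42, 5, 1]
dequeue()->9, [42, 5, 1]
enqueue(39) -> [42, 5, 1, 39]
enqueue(40) -> [42, 5, 1, 39, 40]

Final queue: [42, 5, 1, 39, 40]


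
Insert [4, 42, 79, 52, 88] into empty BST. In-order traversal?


Insert 4: root
Insert 42: R from 4
Insert 79: R from 4 -> R from 42
Insert 52: R from 4 -> R from 42 -> L from 79
Insert 88: R from 4 -> R from 42 -> R from 79

In-order: [4, 42, 52, 79, 88]


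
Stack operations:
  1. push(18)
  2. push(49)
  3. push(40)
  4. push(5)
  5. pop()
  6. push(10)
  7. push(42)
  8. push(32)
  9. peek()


push(18) -> [18]
push(49) -> [18, 49]
push(40) -> [18, 49, 40]
push(5) -> [18, 49, 40, 5]
pop()->5, [18, 49, 40]
push(10) -> [18, 49, 40, 10]
push(42) -> [18, 49, 40, 10, 42]
push(32) -> [18, 49, 40, 10, 42, 32]
peek()->32

Final stack: [18, 49, 40, 10, 42, 32]


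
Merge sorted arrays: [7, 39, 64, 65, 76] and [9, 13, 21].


Take 7 from A
Take 9 from B
Take 13 from B
Take 21 from B

Merged: [7, 9, 13, 21, 39, 64, 65, 76]


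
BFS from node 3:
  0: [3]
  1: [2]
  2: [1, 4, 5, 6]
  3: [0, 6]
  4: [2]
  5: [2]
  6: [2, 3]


Visit 3, enqueue [0, 6]
Visit 0, enqueue []
Visit 6, enqueue [2]
Visit 2, enqueue [1, 4, 5]
Visit 1, enqueue []
Visit 4, enqueue []
Visit 5, enqueue []

BFS order: [3, 0, 6, 2, 1, 4, 5]


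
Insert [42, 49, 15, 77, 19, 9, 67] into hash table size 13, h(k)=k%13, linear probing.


Insert 42: h=3 -> slot 3
Insert 49: h=10 -> slot 10
Insert 15: h=2 -> slot 2
Insert 77: h=12 -> slot 12
Insert 19: h=6 -> slot 6
Insert 9: h=9 -> slot 9
Insert 67: h=2, 2 probes -> slot 4

Table: [None, None, 15, 42, 67, None, 19, None, None, 9, 49, None, 77]


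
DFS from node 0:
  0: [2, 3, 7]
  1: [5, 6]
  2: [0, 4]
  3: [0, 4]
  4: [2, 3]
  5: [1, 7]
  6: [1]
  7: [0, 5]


Visit 0, push [7, 3, 2]
Visit 2, push [4]
Visit 4, push [3]
Visit 3, push []
Visit 7, push [5]
Visit 5, push [1]
Visit 1, push [6]
Visit 6, push []

DFS order: [0, 2, 4, 3, 7, 5, 1, 6]


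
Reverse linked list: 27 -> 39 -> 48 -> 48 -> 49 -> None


Step 1: curr=27, set curr.next=prev(None) | reversed so far: 27
Step 2: curr=39, set curr.next=prev(27) | reversed so far: 39 -> 27
Step 3: curr=48, set curr.next=prev(39) | reversed so far: 48 -> 39 -> 27
Step 4: curr=48, set curr.next=prev(48) | reversed so far: 48 -> 48 -> 39 -> 27
Step 5: curr=49, set curr.next=prev(48) | reversed so far: 49 -> 48 -> 48 -> 39 -> 27

49 -> 48 -> 48 -> 39 -> 27 -> None


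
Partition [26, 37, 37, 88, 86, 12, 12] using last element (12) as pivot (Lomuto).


Pivot: 12
  12 <= 12: swap -> [12, 37, 37, 88, 86, 26, 12]
Place pivot at 1: [12, 12, 37, 88, 86, 26, 37]

Partitioned: [12, 12, 37, 88, 86, 26, 37]


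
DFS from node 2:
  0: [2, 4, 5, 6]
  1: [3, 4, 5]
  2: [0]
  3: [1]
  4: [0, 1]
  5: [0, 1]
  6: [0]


Visit 2, push [0]
Visit 0, push [6, 5, 4]
Visit 4, push [1]
Visit 1, push [5, 3]
Visit 3, push []
Visit 5, push []
Visit 6, push []

DFS order: [2, 0, 4, 1, 3, 5, 6]


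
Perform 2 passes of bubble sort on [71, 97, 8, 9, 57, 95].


Initial: [71, 97, 8, 9, 57, 95]
Pass 1: [71, 8, 9, 57, 95, 97] (4 swaps)
Pass 2: [8, 9, 57, 71, 95, 97] (3 swaps)

After 2 passes: [8, 9, 57, 71, 95, 97]


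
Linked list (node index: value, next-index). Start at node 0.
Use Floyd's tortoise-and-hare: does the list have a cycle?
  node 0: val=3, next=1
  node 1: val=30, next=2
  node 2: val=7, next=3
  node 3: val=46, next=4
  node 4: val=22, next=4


Floyd's tortoise (slow, +1) and hare (fast, +2):
  init: slow=0, fast=0
  step 1: slow=1, fast=2
  step 2: slow=2, fast=4
  step 3: slow=3, fast=4
  step 4: slow=4, fast=4
  slow == fast at node 4: cycle detected

Cycle: yes


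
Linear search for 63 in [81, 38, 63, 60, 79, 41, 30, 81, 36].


i=0: 81!=63
i=1: 38!=63
i=2: 63==63 found!

Found at 2, 3 comps


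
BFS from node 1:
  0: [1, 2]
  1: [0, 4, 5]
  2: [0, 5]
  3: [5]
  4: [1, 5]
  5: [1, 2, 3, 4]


Visit 1, enqueue [0, 4, 5]
Visit 0, enqueue [2]
Visit 4, enqueue []
Visit 5, enqueue [3]
Visit 2, enqueue []
Visit 3, enqueue []

BFS order: [1, 0, 4, 5, 2, 3]


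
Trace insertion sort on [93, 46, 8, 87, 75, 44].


Initial: [93, 46, 8, 87, 75, 44]
Insert 46: [46, 93, 8, 87, 75, 44]
Insert 8: [8, 46, 93, 87, 75, 44]
Insert 87: [8, 46, 87, 93, 75, 44]
Insert 75: [8, 46, 75, 87, 93, 44]
Insert 44: [8, 44, 46, 75, 87, 93]

Sorted: [8, 44, 46, 75, 87, 93]


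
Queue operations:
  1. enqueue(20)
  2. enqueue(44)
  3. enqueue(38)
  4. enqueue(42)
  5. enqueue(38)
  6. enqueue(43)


enqueue(20) -> [20]
enqueue(44) -> [20, 44]
enqueue(38) -> [20, 44, 38]
enqueue(42) -> [20, 44, 38, 42]
enqueue(38) -> [20, 44, 38, 42, 38]
enqueue(43) -> [20, 44, 38, 42, 38, 43]

Final queue: [20, 44, 38, 42, 38, 43]


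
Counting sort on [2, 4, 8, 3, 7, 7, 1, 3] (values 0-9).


Input: [2, 4, 8, 3, 7, 7, 1, 3]
Counts: [0, 1, 1, 2, 1, 0, 0, 2, 1, 0]

Sorted: [1, 2, 3, 3, 4, 7, 7, 8]


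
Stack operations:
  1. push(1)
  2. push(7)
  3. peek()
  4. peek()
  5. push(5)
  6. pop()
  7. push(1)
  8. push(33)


push(1) -> [1]
push(7) -> [1, 7]
peek()->7
peek()->7
push(5) -> [1, 7, 5]
pop()->5, [1, 7]
push(1) -> [1, 7, 1]
push(33) -> [1, 7, 1, 33]

Final stack: [1, 7, 1, 33]


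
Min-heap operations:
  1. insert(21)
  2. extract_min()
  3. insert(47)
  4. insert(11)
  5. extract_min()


insert(21) -> [21]
extract_min()->21, []
insert(47) -> [47]
insert(11) -> [11, 47]
extract_min()->11, [47]

Final heap: [47]


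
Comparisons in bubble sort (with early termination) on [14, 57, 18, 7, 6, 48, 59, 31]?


Algorithm: bubble sort (with early termination)
Input: [14, 57, 18, 7, 6, 48, 59, 31]
Sorted: [6, 7, 14, 18, 31, 48, 57, 59]

25


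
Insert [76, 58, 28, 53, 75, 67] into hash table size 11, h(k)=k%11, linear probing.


Insert 76: h=10 -> slot 10
Insert 58: h=3 -> slot 3
Insert 28: h=6 -> slot 6
Insert 53: h=9 -> slot 9
Insert 75: h=9, 2 probes -> slot 0
Insert 67: h=1 -> slot 1

Table: [75, 67, None, 58, None, None, 28, None, None, 53, 76]


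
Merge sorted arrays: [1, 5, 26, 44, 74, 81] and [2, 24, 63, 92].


Take 1 from A
Take 2 from B
Take 5 from A
Take 24 from B
Take 26 from A
Take 44 from A
Take 63 from B
Take 74 from A
Take 81 from A

Merged: [1, 2, 5, 24, 26, 44, 63, 74, 81, 92]


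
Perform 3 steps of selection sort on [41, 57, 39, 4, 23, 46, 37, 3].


Initial: [41, 57, 39, 4, 23, 46, 37, 3]
Step 1: min=3 at 7
  Swap: [3, 57, 39, 4, 23, 46, 37, 41]
Step 2: min=4 at 3
  Swap: [3, 4, 39, 57, 23, 46, 37, 41]
Step 3: min=23 at 4
  Swap: [3, 4, 23, 57, 39, 46, 37, 41]

After 3 steps: [3, 4, 23, 57, 39, 46, 37, 41]


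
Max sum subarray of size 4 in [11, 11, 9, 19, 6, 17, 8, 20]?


[0:4]: 50
[1:5]: 45
[2:6]: 51
[3:7]: 50
[4:8]: 51

Max: 51 at [2:6]


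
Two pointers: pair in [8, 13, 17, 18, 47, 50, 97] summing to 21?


lo=0(8)+hi=6(97)=105
lo=0(8)+hi=5(50)=58
lo=0(8)+hi=4(47)=55
lo=0(8)+hi=3(18)=26
lo=0(8)+hi=2(17)=25
lo=0(8)+hi=1(13)=21

Yes: 8+13=21


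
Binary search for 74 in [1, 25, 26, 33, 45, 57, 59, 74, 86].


Step 1: lo=0, hi=8, mid=4, val=45
Step 2: lo=5, hi=8, mid=6, val=59
Step 3: lo=7, hi=8, mid=7, val=74

Found at index 7


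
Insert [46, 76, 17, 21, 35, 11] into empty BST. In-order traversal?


Insert 46: root
Insert 76: R from 46
Insert 17: L from 46
Insert 21: L from 46 -> R from 17
Insert 35: L from 46 -> R from 17 -> R from 21
Insert 11: L from 46 -> L from 17

In-order: [11, 17, 21, 35, 46, 76]


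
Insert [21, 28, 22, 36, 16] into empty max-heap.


Insert 21: [21]
Insert 28: [28, 21]
Insert 22: [28, 21, 22]
Insert 36: [36, 28, 22, 21]
Insert 16: [36, 28, 22, 21, 16]

Final heap: [36, 28, 22, 21, 16]


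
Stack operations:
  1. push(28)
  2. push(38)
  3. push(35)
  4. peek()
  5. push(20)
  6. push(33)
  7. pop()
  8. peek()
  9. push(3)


push(28) -> [28]
push(38) -> [28, 38]
push(35) -> [28, 38, 35]
peek()->35
push(20) -> [28, 38, 35, 20]
push(33) -> [28, 38, 35, 20, 33]
pop()->33, [28, 38, 35, 20]
peek()->20
push(3) -> [28, 38, 35, 20, 3]

Final stack: [28, 38, 35, 20, 3]


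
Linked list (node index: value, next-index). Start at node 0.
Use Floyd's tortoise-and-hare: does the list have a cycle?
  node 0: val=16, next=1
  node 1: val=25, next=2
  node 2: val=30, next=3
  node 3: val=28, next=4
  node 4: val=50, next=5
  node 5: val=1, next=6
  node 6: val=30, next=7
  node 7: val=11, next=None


Floyd's tortoise (slow, +1) and hare (fast, +2):
  init: slow=0, fast=0
  step 1: slow=1, fast=2
  step 2: slow=2, fast=4
  step 3: slow=3, fast=6
  step 4: fast 6->7->None, no cycle

Cycle: no


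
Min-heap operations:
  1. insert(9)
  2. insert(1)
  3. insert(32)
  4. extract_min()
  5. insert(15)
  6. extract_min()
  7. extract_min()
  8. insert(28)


insert(9) -> [9]
insert(1) -> [1, 9]
insert(32) -> [1, 9, 32]
extract_min()->1, [9, 32]
insert(15) -> [9, 32, 15]
extract_min()->9, [15, 32]
extract_min()->15, [32]
insert(28) -> [28, 32]

Final heap: [28, 32]


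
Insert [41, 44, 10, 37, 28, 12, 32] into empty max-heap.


Insert 41: [41]
Insert 44: [44, 41]
Insert 10: [44, 41, 10]
Insert 37: [44, 41, 10, 37]
Insert 28: [44, 41, 10, 37, 28]
Insert 12: [44, 41, 12, 37, 28, 10]
Insert 32: [44, 41, 32, 37, 28, 10, 12]

Final heap: [44, 41, 32, 37, 28, 10, 12]


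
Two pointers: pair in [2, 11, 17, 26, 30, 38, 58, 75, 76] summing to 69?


lo=0(2)+hi=8(76)=78
lo=0(2)+hi=7(75)=77
lo=0(2)+hi=6(58)=60
lo=1(11)+hi=6(58)=69

Yes: 11+58=69


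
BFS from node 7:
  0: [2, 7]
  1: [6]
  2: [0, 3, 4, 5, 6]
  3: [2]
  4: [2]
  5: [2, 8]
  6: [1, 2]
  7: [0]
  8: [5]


Visit 7, enqueue [0]
Visit 0, enqueue [2]
Visit 2, enqueue [3, 4, 5, 6]
Visit 3, enqueue []
Visit 4, enqueue []
Visit 5, enqueue [8]
Visit 6, enqueue [1]
Visit 8, enqueue []
Visit 1, enqueue []

BFS order: [7, 0, 2, 3, 4, 5, 6, 8, 1]


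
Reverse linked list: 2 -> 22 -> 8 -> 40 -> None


Step 1: curr=2, set curr.next=prev(None) | reversed so far: 2
Step 2: curr=22, set curr.next=prev(2) | reversed so far: 22 -> 2
Step 3: curr=8, set curr.next=prev(22) | reversed so far: 8 -> 22 -> 2
Step 4: curr=40, set curr.next=prev(8) | reversed so far: 40 -> 8 -> 22 -> 2

40 -> 8 -> 22 -> 2 -> None


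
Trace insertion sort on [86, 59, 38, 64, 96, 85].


Initial: [86, 59, 38, 64, 96, 85]
Insert 59: [59, 86, 38, 64, 96, 85]
Insert 38: [38, 59, 86, 64, 96, 85]
Insert 64: [38, 59, 64, 86, 96, 85]
Insert 96: [38, 59, 64, 86, 96, 85]
Insert 85: [38, 59, 64, 85, 86, 96]

Sorted: [38, 59, 64, 85, 86, 96]


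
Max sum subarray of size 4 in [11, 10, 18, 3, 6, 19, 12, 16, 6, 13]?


[0:4]: 42
[1:5]: 37
[2:6]: 46
[3:7]: 40
[4:8]: 53
[5:9]: 53
[6:10]: 47

Max: 53 at [4:8]


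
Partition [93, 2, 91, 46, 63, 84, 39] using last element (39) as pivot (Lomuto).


Pivot: 39
  2 <= 39: swap -> [2, 93, 91, 46, 63, 84, 39]
Place pivot at 1: [2, 39, 91, 46, 63, 84, 93]

Partitioned: [2, 39, 91, 46, 63, 84, 93]


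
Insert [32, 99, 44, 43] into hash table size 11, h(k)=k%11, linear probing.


Insert 32: h=10 -> slot 10
Insert 99: h=0 -> slot 0
Insert 44: h=0, 1 probes -> slot 1
Insert 43: h=10, 3 probes -> slot 2

Table: [99, 44, 43, None, None, None, None, None, None, None, 32]


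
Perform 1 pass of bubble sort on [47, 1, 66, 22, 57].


Initial: [47, 1, 66, 22, 57]
Pass 1: [1, 47, 22, 57, 66] (3 swaps)

After 1 pass: [1, 47, 22, 57, 66]


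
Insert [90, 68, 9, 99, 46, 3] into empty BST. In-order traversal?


Insert 90: root
Insert 68: L from 90
Insert 9: L from 90 -> L from 68
Insert 99: R from 90
Insert 46: L from 90 -> L from 68 -> R from 9
Insert 3: L from 90 -> L from 68 -> L from 9

In-order: [3, 9, 46, 68, 90, 99]


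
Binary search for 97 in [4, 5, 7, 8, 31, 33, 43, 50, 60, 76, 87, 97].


Step 1: lo=0, hi=11, mid=5, val=33
Step 2: lo=6, hi=11, mid=8, val=60
Step 3: lo=9, hi=11, mid=10, val=87
Step 4: lo=11, hi=11, mid=11, val=97

Found at index 11


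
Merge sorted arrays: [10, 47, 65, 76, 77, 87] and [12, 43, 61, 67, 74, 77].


Take 10 from A
Take 12 from B
Take 43 from B
Take 47 from A
Take 61 from B
Take 65 from A
Take 67 from B
Take 74 from B
Take 76 from A
Take 77 from A
Take 77 from B

Merged: [10, 12, 43, 47, 61, 65, 67, 74, 76, 77, 77, 87]


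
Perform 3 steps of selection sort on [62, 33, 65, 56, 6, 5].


Initial: [62, 33, 65, 56, 6, 5]
Step 1: min=5 at 5
  Swap: [5, 33, 65, 56, 6, 62]
Step 2: min=6 at 4
  Swap: [5, 6, 65, 56, 33, 62]
Step 3: min=33 at 4
  Swap: [5, 6, 33, 56, 65, 62]

After 3 steps: [5, 6, 33, 56, 65, 62]


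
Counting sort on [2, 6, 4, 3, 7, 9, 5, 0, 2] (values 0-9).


Input: [2, 6, 4, 3, 7, 9, 5, 0, 2]
Counts: [1, 0, 2, 1, 1, 1, 1, 1, 0, 1]

Sorted: [0, 2, 2, 3, 4, 5, 6, 7, 9]


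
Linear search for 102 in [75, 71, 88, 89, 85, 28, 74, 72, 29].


i=0: 75!=102
i=1: 71!=102
i=2: 88!=102
i=3: 89!=102
i=4: 85!=102
i=5: 28!=102
i=6: 74!=102
i=7: 72!=102
i=8: 29!=102

Not found, 9 comps


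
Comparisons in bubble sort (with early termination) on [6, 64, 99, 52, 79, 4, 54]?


Algorithm: bubble sort (with early termination)
Input: [6, 64, 99, 52, 79, 4, 54]
Sorted: [4, 6, 52, 54, 64, 79, 99]

21


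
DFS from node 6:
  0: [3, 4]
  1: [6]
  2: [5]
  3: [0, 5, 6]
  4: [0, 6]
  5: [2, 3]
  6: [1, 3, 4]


Visit 6, push [4, 3, 1]
Visit 1, push []
Visit 3, push [5, 0]
Visit 0, push [4]
Visit 4, push []
Visit 5, push [2]
Visit 2, push []

DFS order: [6, 1, 3, 0, 4, 5, 2]


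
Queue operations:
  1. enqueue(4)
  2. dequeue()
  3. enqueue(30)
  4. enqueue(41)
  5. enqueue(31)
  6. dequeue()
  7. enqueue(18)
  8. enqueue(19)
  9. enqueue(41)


enqueue(4) -> [4]
dequeue()->4, []
enqueue(30) -> [30]
enqueue(41) -> [30, 41]
enqueue(31) -> [30, 41, 31]
dequeue()->30, [41, 31]
enqueue(18) -> [41, 31, 18]
enqueue(19) -> [41, 31, 18, 19]
enqueue(41) -> [41, 31, 18, 19, 41]

Final queue: [41, 31, 18, 19, 41]


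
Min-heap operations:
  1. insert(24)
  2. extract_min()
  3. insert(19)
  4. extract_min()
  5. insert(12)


insert(24) -> [24]
extract_min()->24, []
insert(19) -> [19]
extract_min()->19, []
insert(12) -> [12]

Final heap: [12]


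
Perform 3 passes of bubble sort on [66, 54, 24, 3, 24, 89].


Initial: [66, 54, 24, 3, 24, 89]
Pass 1: [54, 24, 3, 24, 66, 89] (4 swaps)
Pass 2: [24, 3, 24, 54, 66, 89] (3 swaps)
Pass 3: [3, 24, 24, 54, 66, 89] (1 swaps)

After 3 passes: [3, 24, 24, 54, 66, 89]
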